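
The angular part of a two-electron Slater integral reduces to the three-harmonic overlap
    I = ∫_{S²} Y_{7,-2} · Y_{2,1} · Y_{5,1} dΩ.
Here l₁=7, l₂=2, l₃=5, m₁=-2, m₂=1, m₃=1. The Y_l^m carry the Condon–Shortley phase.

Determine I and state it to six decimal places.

0.232242

Checks pass: Σm=0; 14 even; l₃=5∈[5,9].
(2·7+1)(2·2+1)(2·5+1) = 825
Δ: 4! 10! 0! / 15! → 1/15015
sum: t=2:+1/57600 = 1/57600
3j²(7 2 5; 0 0 0) = Δ·Π!·Σ² = 21/715  (sign -1)
sum: t=3:−1/103680 = -1/103680
3j²(7 2 5; -2 1 1) = Δ·Π!·Σ² = 4/143  (sign -1)
combine: 4πI² = 825·21/715·4/143 = 1260/1859
take √, sign +1: I = 0.23224194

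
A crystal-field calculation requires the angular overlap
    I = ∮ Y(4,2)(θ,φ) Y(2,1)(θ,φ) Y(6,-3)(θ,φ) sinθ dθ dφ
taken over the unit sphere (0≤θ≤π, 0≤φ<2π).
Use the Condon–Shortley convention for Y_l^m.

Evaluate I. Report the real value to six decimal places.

-0.252474

m-sum 0 ✓  L=12 even ✓  2≤6≤6 ✓
Π(2lᵢ+1) = 9×5×13 = 585
triangle coeff Δ(4,2,6) = 1/6435
Σ_t [0,0]: t=0:+1/2304 = 1/2304
(3j)²=5/143 [(4 2 6; 0 0 0)], sign=+1
Σ_t [0,0]: t=0:+1/8640 = 1/8640
(3j)²=28/715 [(4 2 6; 2 1 -3)], sign=-1
⇒ 4πI² = 1260/1573
I = (-1)√(1260/1573/(4π)) = -0.25247360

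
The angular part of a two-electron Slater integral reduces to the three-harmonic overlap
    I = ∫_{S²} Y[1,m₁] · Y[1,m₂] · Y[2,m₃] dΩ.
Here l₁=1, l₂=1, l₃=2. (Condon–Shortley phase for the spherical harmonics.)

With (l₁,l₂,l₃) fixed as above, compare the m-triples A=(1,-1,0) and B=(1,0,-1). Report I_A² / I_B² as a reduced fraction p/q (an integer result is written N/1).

1/3

Same 1,1,2: normalisation and zero-m 3j drop out of the ratio.
A: Δ: 0! 2! 2! / 5! → 1/30; sum: t=0:+1/4 = 1/4; 3j²(1 1 2; 1 -1 0) = Δ·Π!·Σ² = 1/30  (sign +1)
B: Δ: 0! 2! 2! / 5! → 1/30; sum: t=0:+1/2 = 1/2; 3j²(1 1 2; 1 0 -1) = Δ·Π!·Σ² = 1/10  (sign -1)
I_A²/I_B² = (1/30)/(1/10) = 1/3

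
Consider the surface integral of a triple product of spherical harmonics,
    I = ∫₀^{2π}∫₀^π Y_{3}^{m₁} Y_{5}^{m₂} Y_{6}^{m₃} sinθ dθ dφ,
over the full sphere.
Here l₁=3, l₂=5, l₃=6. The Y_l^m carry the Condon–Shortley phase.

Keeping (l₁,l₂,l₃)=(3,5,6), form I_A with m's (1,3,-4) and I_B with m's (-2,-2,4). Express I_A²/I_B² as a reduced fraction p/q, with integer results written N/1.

Same 3,5,6: normalisation and zero-m 3j drop out of the ratio.
A: Δ: 2! 4! 8! / 15! → 1/675675; sum: t=0:+1/322560 t=1:−1/30240 t=2:+1/69120 = -1/64512; 3j²(3 5 6; 1 3 -4) = Δ·Π!·Σ² = 10/1001  (sign -1)
B: Δ: 2! 4! 8! / 15! → 1/675675; sum: t=1:−1/34560 t=2:+1/60480 = -1/80640; 3j²(3 5 6; -2 -2 4) = Δ·Π!·Σ² = 6/1001  (sign -1)
I_A²/I_B² = (10/1001)/(6/1001) = 5/3

5/3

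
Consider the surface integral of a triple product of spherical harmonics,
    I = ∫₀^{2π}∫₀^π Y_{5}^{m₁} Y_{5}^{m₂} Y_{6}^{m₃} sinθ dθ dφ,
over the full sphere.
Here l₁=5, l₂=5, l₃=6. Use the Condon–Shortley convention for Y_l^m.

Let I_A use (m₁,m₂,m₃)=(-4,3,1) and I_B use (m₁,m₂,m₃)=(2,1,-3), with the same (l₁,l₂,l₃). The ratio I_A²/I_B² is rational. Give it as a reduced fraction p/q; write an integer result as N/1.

847/180

Shared (l₁,l₂,l₃)=(5,5,6): N and (l;000)² cancel in I_A²/I_B².
A: Δ = 4!·6!·6!/17! = 1/28588560; Racah Σ t=3..4: t=3:−1/518400 t=4:+1/138240 = 11/2073600; ⇒ 3j(5 5 6; -4 3 1)² = 77/4420, sgn -1
B: Δ = 4!·6!·6!/17! = 1/28588560; Racah Σ t=0..3: t=0:+1/622080 t=1:−1/34560 t=2:+1/23040 t=3:−1/155520 = 1/103680; ⇒ 3j(5 5 6; 2 1 -3)² = 9/2431, sgn -1
I_A²/I_B² = (77/4420)/(9/2431) = 847/180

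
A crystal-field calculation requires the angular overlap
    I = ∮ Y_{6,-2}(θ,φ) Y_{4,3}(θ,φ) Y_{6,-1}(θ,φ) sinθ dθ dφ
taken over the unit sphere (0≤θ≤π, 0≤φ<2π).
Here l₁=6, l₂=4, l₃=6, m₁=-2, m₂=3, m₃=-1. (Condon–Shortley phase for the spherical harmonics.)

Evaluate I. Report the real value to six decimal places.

m-sum 0 ✓  L=16 even ✓  2≤6≤10 ✓
Π(2lᵢ+1) = 13×9×13 = 1521
triangle coeff Δ(6,4,6) = 1/15315300
Σ_t [0,4]: t=0:+1/829440 t=1:−1/25920 t=2:+1/9216 t=3:−1/25920 t=4:+1/829440 = 7/207360
(3j)²=28/2431 [(6 4 6; 0 0 0)], sign=+1
Σ_t [3,4]: t=3:−1/103680 t=4:+1/82944 = 1/414720
(3j)²=49/43758 [(6 4 6; -2 3 -1)], sign=-1
⇒ 4πI² = 686/34969
I = (-1)√(686/34969/(4π)) = -0.03951077

-0.039511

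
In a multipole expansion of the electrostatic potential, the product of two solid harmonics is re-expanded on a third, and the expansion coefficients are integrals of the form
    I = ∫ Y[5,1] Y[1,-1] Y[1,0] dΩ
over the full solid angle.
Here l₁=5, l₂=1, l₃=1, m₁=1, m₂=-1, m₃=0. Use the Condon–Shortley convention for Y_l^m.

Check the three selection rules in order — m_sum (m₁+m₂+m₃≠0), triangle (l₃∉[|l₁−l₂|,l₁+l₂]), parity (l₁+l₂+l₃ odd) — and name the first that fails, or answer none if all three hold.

Σmᵢ = 0  ✓
l₃∈[|l₁−l₂|,l₁+l₂]=[4,6], have l₃=1  ✗
Σlᵢ = 7 ⇒ odd

triangle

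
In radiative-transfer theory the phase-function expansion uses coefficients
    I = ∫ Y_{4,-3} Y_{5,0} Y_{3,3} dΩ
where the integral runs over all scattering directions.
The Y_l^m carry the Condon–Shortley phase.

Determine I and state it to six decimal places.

m-sum 0 ✓  L=12 even ✓  1≤3≤9 ✓
Π(2lᵢ+1) = 9×11×7 = 693
triangle coeff Δ(4,5,3) = 1/180180
Σ_t [2,4]: t=2:+1/576 t=3:−1/144 t=4:+1/576 = -1/288
(3j)²=20/1001 [(4 5 3; 0 0 0)], sign=+1
Σ_t [5,5]: t=5:−1/5760 = -1/5760
(3j)²=5/572 [(4 5 3; -3 0 3)], sign=-1
⇒ 4πI² = 225/1859
I = (-1)√(225/1859/(4π)) = -0.09814013

-0.098140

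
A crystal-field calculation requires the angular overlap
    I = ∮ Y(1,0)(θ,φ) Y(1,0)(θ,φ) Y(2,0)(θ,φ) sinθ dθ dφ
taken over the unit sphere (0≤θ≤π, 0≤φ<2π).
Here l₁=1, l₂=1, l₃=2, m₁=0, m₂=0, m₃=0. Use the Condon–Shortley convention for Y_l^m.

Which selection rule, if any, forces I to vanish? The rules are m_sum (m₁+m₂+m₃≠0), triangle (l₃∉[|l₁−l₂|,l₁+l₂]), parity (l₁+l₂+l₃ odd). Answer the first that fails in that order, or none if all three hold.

m₁+m₂+m₃ = 0 + 0 + 0 = 0  ✓
triangle: |1−1|=0 ≤ l₃=2 ≤ 1+1=2  ✓
parity: l₁+l₂+l₃ = 4 is even  ✓

none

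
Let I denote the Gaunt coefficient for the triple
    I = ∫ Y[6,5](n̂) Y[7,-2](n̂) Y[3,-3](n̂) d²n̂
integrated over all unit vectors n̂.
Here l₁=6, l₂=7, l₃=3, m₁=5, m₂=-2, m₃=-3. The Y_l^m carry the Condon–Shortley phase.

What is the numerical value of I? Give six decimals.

-0.055070

Checks pass: Σm=0; 16 even; l₃=3∈[1,13].
(2·6+1)(2·7+1)(2·3+1) = 1365
Δ: 10! 2! 4! / 17! → 1/2042040
sum: t=4:+1/207360 t=5:−1/57600 t=6:+1/207360 = -1/129600
3j²(6 7 3; 0 0 0) = Δ·Π!·Σ² = 168/12155  (sign +1)
sum: t=1:−1/17418240 = -1/17418240
3j²(6 7 3; 5 -2 -3) = Δ·Π!·Σ² = 25/12376  (sign -1)
combine: 4πI² = 1365·168/12155·25/12376 = 1575/41327
take √, sign -1: I = -0.05507042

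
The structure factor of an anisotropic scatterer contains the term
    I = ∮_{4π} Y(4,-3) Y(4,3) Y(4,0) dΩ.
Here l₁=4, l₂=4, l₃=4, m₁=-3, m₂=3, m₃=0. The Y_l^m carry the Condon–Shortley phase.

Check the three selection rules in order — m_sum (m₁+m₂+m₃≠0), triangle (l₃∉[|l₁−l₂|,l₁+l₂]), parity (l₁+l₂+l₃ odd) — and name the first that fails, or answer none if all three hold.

m₁+m₂+m₃ = -3 + 3 + 0 = 0  ✓
triangle: |4−4|=0 ≤ l₃=4 ≤ 4+4=8  ✓
parity: l₁+l₂+l₃ = 12 is even  ✓

none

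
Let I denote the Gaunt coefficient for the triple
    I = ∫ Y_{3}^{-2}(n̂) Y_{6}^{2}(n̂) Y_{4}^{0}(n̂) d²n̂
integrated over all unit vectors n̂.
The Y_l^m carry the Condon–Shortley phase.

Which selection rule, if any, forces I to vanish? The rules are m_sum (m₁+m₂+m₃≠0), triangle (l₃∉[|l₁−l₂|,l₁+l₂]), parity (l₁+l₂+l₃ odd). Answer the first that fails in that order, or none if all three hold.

m₁+m₂+m₃ = -2 + 2 + 0 = 0  ✓
triangle: |3−6|=3 ≤ l₃=4 ≤ 3+6=9  ✓
parity: l₁+l₂+l₃ = 13 is odd  ✗

parity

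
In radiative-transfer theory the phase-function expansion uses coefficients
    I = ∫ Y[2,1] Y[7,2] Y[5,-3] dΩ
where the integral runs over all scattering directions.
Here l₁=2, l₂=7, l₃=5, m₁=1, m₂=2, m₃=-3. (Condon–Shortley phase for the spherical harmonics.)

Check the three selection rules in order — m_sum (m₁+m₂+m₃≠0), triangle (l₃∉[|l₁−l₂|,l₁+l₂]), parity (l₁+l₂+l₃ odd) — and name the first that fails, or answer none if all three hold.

none

azimuthal sum: 1 + 2 − 3 = 0  ✓
5 ≤ 5 ≤ 9 (triangle on l)  ✓
L = 2 + 7 + 5 = 14 (even)  ✓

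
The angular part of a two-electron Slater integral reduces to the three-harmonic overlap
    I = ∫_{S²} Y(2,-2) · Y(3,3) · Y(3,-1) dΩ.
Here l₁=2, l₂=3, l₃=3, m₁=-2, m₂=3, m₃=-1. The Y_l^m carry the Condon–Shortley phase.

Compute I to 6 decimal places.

m-sum 0 ✓  L=8 even ✓  1≤3≤5 ✓
Π(2lᵢ+1) = 5×7×7 = 245
triangle coeff Δ(2,3,3) = 1/3780
Σ_t [0,2]: t=0:+1/24 t=1:−1/4 t=2:+1/24 = -1/6
(3j)²=4/105 [(2 3 3; 0 0 0)], sign=+1
Σ_t [2,2]: t=2:+1/96 = 1/96
(3j)²=1/42 [(2 3 3; -2 3 -1)], sign=+1
⇒ 4πI² = 2/9
I = (+1)√(2/9/(4π)) = 0.13298076

0.132981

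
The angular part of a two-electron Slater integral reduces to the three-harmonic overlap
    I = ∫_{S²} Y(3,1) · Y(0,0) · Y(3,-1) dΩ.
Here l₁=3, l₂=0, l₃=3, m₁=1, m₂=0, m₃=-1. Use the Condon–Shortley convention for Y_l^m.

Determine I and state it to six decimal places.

Rules hold: Σm=0, L=6 even, 3≤3≤3.
N = 7·1·7 = 49
Δ = 0!·6!·0!/7! = 1/7
Racah Σ t=0..0: t=0:+1/36 = 1/36
⇒ 3j(3 0 3; 0 0 0)² = 1/7, sgn -1
Racah Σ t=0..0: t=0:+1/48 = 1/48
⇒ 3j(3 0 3; 1 0 -1)² = 1/7, sgn +1
4πI² = N·(3j₀)²·(3jₘ)² = 1/1
I = -1·√(1/4π) = -0.28209479

-0.282095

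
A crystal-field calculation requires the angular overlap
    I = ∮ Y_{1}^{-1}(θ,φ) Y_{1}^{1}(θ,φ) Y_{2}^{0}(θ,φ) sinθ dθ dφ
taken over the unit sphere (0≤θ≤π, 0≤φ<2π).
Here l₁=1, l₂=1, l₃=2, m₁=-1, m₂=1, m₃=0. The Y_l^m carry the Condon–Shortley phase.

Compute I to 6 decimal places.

0.126157

Rules hold: Σm=0, L=4 even, 0≤2≤2.
N = 3·3·5 = 45
Δ = 0!·2!·2!/5! = 1/30
Racah Σ t=0..0: t=0:+1/1 = 1/1
⇒ 3j(1 1 2; 0 0 0)² = 2/15, sgn +1
Racah Σ t=0..0: t=0:+1/4 = 1/4
⇒ 3j(1 1 2; -1 1 0)² = 1/30, sgn +1
4πI² = N·(3j₀)²·(3jₘ)² = 1/5
I = +1·√(0.2/4π) = 0.12615663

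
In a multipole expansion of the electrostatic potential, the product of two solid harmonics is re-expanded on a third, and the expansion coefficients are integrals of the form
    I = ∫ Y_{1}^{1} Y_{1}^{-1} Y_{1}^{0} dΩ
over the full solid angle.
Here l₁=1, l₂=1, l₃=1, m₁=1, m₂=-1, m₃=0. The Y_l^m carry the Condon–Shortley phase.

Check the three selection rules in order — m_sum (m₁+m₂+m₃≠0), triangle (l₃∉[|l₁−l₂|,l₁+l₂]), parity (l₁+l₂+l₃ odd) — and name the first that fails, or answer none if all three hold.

parity

azimuthal sum: 1 − 1 + 0 = 0  ✓
0 ≤ 1 ≤ 2 (triangle on l)  ✓
L = 1 + 1 + 1 = 3 (odd)  ✗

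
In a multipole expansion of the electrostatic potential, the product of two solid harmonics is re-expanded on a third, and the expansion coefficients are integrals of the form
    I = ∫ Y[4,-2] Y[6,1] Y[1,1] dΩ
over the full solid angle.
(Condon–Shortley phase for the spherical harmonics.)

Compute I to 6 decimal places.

0.000000

l₃=1 ∉ [2,10] — triangle fails ⇒ I = 0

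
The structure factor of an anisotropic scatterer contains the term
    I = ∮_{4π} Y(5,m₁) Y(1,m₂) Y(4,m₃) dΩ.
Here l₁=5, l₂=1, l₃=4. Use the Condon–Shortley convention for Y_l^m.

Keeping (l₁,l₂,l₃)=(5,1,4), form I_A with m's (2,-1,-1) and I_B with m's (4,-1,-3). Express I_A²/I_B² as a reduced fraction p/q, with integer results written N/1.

7/12

l's match ⇒ only the (l;m) 3-j factors differ between A and B.
A: triangle coeff Δ(5,1,4) = 1/495; Σ_t [0,0]: t=0:+1/1440 = 1/1440; (3j)²=7/165 [(5 1 4; 2 -1 -1)], sign=-1
B: triangle coeff Δ(5,1,4) = 1/495; Σ_t [0,0]: t=0:+1/10080 = 1/10080; (3j)²=4/55 [(5 1 4; 4 -1 -3)], sign=-1
I_A²/I_B² = (7/165)/(4/55) = 7/12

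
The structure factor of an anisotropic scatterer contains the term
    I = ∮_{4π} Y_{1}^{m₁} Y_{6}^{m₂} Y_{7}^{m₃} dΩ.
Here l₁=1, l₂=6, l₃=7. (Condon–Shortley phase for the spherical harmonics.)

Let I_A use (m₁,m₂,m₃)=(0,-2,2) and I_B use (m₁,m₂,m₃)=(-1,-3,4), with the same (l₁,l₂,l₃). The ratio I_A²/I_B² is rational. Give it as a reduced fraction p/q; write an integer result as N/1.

Shared (l₁,l₂,l₃)=(1,6,7): N and (l;000)² cancel in I_A²/I_B².
A: Δ = 0!·2!·12!/15! = 1/1365; Racah Σ t=0..0: t=0:+1/967680 = 1/967680; ⇒ 3j(1 6 7; 0 -2 2)² = 3/91, sgn -1
B: Δ = 0!·2!·12!/15! = 1/1365; Racah Σ t=0..0: t=0:+1/4354560 = 1/4354560; ⇒ 3j(1 6 7; -1 -3 4)² = 11/273, sgn -1
I_A²/I_B² = (3/91)/(11/273) = 9/11

9/11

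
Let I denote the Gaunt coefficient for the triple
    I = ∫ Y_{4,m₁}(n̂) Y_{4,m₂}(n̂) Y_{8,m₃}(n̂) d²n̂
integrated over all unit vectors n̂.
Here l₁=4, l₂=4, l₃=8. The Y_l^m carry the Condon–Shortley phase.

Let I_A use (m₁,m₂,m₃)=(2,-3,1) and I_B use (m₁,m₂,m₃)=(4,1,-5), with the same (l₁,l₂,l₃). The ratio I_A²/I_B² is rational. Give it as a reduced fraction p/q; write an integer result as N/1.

Shared (l₁,l₂,l₃)=(4,4,8): N and (l;000)² cancel in I_A²/I_B².
A: Δ = 0!·8!·8!/17! = 1/218790; Racah Σ t=0..0: t=0:+1/7257600 = 1/7257600; ⇒ 3j(4 4 8; 2 -3 1)² = 14/12155, sgn -1
B: Δ = 0!·8!·8!/17! = 1/218790; Racah Σ t=0..0: t=0:+1/29030400 = 1/29030400; ⇒ 3j(4 4 8; 4 1 -5)² = 1/170, sgn -1
I_A²/I_B² = (14/12155)/(1/170) = 28/143

28/143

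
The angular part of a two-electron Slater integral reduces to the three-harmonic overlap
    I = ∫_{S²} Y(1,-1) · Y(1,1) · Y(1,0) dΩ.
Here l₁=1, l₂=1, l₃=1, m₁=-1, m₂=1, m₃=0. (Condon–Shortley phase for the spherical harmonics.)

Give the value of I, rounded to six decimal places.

0.000000

L=3 odd ⇒ parity kills the (l;000) factor ⇒ I = 0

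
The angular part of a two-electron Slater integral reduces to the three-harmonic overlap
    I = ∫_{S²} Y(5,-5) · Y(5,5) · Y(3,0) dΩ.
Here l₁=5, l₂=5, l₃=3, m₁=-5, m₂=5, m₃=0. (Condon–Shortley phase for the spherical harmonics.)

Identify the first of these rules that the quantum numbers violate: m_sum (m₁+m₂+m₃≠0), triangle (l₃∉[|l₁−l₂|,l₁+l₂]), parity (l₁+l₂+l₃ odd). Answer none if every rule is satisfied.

Σmᵢ = 0  ✓
l₃∈[|l₁−l₂|,l₁+l₂]=[0,10], have l₃=3  ✓
Σlᵢ = 13 ⇒ odd  ✗

parity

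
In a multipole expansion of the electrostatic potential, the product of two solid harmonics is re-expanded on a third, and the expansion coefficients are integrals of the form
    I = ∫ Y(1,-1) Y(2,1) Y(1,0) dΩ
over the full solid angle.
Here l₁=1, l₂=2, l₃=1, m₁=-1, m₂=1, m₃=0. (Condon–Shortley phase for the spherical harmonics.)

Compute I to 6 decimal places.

-0.218510

Rules hold: Σm=0, L=4 even, 1≤1≤3.
N = 3·5·3 = 45
Δ = 2!·0!·2!/5! = 1/30
Racah Σ t=1..1: t=1:−1/1 = -1/1
⇒ 3j(1 2 1; 0 0 0)² = 2/15, sgn +1
Racah Σ t=2..2: t=2:+1/2 = 1/2
⇒ 3j(1 2 1; -1 1 0)² = 1/10, sgn -1
4πI² = N·(3j₀)²·(3jₘ)² = 3/5
I = -1·√(0.6/4π) = -0.21850969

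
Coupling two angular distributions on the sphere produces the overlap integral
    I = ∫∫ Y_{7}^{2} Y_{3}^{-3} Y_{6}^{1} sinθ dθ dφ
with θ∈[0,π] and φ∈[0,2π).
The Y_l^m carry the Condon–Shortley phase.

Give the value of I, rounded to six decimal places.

m-sum 0 ✓  L=16 even ✓  4≤6≤10 ✓
Π(2lᵢ+1) = 15×7×13 = 1365
triangle coeff Δ(7,3,6) = 1/2042040
Σ_t [1,3]: t=1:−1/207360 t=2:+1/57600 t=3:−1/207360 = 1/129600
(3j)²=168/12155 [(7 3 6; 0 0 0)], sign=+1
Σ_t [0,0]: t=0:+1/691200 = 1/691200
(3j)²=189/9724 [(7 3 6; 2 -3 1)], sign=-1
⇒ 4πI² = 166698/454597
I = (-1)√(166698/454597/(4π)) = -0.17082325

-0.170823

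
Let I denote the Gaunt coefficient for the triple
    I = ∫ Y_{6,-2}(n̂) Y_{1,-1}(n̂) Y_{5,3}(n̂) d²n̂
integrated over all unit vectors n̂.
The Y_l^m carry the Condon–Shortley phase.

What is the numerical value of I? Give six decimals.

0.100084

Rules hold: Σm=0, L=12 even, 5≤5≤7.
N = 13·3·11 = 429
Δ = 2!·10!·0!/13! = 1/858
Racah Σ t=1..1: t=1:−1/14400 = -1/14400
⇒ 3j(6 1 5; 0 0 0)² = 6/143, sgn +1
Racah Σ t=0..0: t=0:+1/161280 = 1/161280
⇒ 3j(6 1 5; -2 -1 3)² = 1/143, sgn +1
4πI² = N·(3j₀)²·(3jₘ)² = 18/143
I = +1·√(0.125874/4π) = 0.10008369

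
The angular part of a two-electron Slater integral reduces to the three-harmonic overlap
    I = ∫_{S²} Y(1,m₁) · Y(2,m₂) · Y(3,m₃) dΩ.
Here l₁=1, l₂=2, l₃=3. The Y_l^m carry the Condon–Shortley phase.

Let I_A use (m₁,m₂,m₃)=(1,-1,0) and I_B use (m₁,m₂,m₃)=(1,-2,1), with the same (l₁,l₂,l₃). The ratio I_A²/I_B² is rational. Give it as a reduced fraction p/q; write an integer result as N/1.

3/1

Same 1,2,3: normalisation and zero-m 3j drop out of the ratio.
A: Δ: 0! 2! 4! / 7! → 1/105; sum: t=0:+1/12 = 1/12; 3j²(1 2 3; 1 -1 0) = Δ·Π!·Σ² = 1/35  (sign -1)
B: Δ: 0! 2! 4! / 7! → 1/105; sum: t=0:+1/48 = 1/48; 3j²(1 2 3; 1 -2 1) = Δ·Π!·Σ² = 1/105  (sign +1)
I_A²/I_B² = (1/35)/(1/105) = 3/1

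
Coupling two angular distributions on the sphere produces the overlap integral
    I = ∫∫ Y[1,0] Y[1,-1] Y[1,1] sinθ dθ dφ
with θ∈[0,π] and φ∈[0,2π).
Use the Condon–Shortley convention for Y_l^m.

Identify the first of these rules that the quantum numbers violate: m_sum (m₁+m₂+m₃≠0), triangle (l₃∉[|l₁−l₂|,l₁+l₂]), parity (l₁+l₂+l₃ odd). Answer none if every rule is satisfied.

m₁+m₂+m₃ = 0 − 1 + 1 = 0  ✓
triangle: |1−1|=0 ≤ l₃=1 ≤ 1+1=2  ✓
parity: l₁+l₂+l₃ = 3 is odd  ✗

parity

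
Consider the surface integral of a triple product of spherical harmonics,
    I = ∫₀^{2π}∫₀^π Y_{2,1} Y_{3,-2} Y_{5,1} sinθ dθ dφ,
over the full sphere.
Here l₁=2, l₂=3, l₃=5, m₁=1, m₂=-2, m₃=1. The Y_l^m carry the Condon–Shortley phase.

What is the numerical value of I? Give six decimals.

-0.117387

m-sum 0 ✓  L=10 even ✓  1≤5≤5 ✓
Π(2lᵢ+1) = 5×7×11 = 385
triangle coeff Δ(2,3,5) = 1/2310
Σ_t [0,0]: t=0:+1/144 = 1/144
(3j)²=10/231 [(2 3 5; 0 0 0)], sign=-1
Σ_t [0,0]: t=0:+1/720 = 1/720
(3j)²=4/385 [(2 3 5; 1 -2 1)], sign=+1
⇒ 4πI² = 40/231
I = (-1)√(40/231/(4π)) = -0.11738675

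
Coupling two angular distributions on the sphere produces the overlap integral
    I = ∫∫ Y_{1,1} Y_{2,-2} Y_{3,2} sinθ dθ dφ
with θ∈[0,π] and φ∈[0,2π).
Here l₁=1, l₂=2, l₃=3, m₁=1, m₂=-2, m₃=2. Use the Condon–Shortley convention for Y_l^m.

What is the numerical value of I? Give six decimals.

Σmᵢ = 1 ≠ 0, so the φ-integral vanishes; I = 0

0.000000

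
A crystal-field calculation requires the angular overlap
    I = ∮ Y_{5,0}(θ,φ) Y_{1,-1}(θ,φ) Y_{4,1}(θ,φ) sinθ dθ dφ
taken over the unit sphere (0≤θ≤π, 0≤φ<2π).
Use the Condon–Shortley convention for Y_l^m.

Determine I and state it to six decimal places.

Rules hold: Σm=0, L=10 even, 4≤4≤6.
N = 11·3·9 = 297
Δ = 2!·8!·0!/11! = 1/495
Racah Σ t=1..1: t=1:−1/576 = -1/576
⇒ 3j(5 1 4; 0 0 0)² = 5/99, sgn -1
Racah Σ t=0..0: t=0:+1/1440 = 1/1440
⇒ 3j(5 1 4; 0 -1 1)² = 2/99, sgn -1
4πI² = N·(3j₀)²·(3jₘ)² = 10/33
I = +1·√(0.30303/4π) = 0.15528807

0.155288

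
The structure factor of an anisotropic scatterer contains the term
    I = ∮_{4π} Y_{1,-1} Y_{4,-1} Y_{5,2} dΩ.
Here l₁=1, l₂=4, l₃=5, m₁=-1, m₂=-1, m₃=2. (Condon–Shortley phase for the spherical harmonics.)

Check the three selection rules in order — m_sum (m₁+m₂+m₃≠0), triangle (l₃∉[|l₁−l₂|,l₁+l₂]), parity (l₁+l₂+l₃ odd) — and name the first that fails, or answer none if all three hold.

Σmᵢ = 0  ✓
l₃∈[|l₁−l₂|,l₁+l₂]=[3,5], have l₃=5  ✓
Σlᵢ = 10 ⇒ even  ✓

none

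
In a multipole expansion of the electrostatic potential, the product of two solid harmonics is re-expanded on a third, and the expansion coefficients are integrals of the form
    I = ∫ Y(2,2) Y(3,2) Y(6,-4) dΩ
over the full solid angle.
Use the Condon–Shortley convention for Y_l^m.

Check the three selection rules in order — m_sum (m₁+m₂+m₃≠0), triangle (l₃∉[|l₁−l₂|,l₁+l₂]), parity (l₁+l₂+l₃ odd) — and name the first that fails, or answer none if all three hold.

triangle

m₁+m₂+m₃ = 2 + 2 − 4 = 0  ✓
triangle: |2−3|=1 ≤ l₃=6 ≤ 2+3=5  ✗
parity: l₁+l₂+l₃ = 11 is odd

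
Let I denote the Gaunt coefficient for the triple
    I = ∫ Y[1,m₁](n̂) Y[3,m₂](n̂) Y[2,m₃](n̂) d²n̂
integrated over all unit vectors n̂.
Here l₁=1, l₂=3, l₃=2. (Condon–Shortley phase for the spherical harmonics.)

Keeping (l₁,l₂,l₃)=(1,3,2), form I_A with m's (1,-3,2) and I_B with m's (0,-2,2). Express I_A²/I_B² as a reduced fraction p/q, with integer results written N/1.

3/1

Shared (l₁,l₂,l₃)=(1,3,2): N and (l;000)² cancel in I_A²/I_B².
A: Δ = 2!·0!·4!/7! = 1/105; Racah Σ t=0..0: t=0:+1/48 = 1/48; ⇒ 3j(1 3 2; 1 -3 2)² = 1/7, sgn +1
B: Δ = 2!·0!·4!/7! = 1/105; Racah Σ t=1..1: t=1:−1/24 = -1/24; ⇒ 3j(1 3 2; 0 -2 2)² = 1/21, sgn -1
I_A²/I_B² = (1/7)/(1/21) = 3/1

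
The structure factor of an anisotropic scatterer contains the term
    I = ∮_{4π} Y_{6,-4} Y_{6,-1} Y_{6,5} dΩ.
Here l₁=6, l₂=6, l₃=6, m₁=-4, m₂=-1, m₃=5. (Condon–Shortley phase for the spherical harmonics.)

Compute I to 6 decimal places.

Checks pass: Σm=0; 18 even; l₃=6∈[0,12].
(2·6+1)(2·6+1)(2·6+1) = 2197
Δ: 6! 6! 6! / 19! → 1/325909584
sum: t=0:+1/373248000 t=1:−1/1728000 t=2:+1/110592 t=3:−1/46656 t=4:+1/110592 t=5:−1/1728000 t=6:+1/373248000 = -7/1555200
3j²(6 6 6; 0 0 0) = Δ·Π!·Σ² = 400/46189  (sign -1)
sum: t=4:+1/4147200 t=5:−1/10368000 = 1/6912000
3j²(6 6 6; -4 -1 5) = Δ·Π!·Σ² = 189/16796  (sign -1)
combine: 4πI² = 2197·400/46189·189/16796 = 245700/1147619
take √, sign +1: I = 0.13052653

0.130527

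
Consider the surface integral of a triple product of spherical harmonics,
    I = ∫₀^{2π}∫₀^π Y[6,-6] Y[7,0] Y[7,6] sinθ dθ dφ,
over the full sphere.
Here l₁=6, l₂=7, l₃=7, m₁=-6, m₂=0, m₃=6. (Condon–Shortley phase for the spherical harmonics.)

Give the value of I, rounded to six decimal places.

-0.087336

Checks pass: Σm=0; 20 even; l₃=7∈[1,13].
(2·6+1)(2·7+1)(2·7+1) = 2925
Δ: 6! 6! 8! / 21! → 1/2444321880
sum: t=0:+1/2612736000 t=1:−1/20736000 t=2:+1/1658880 t=3:−1/746496 t=4:+1/1658880 t=5:−1/20736000 t=6:+1/2612736000 = -1/4354560
3j²(6 7 7; 0 0 0) = Δ·Π!·Σ² = 1000/138567  (sign +1)
sum: t=6:+1/2612736000 = 1/2612736000
3j²(6 7 7; -6 0 6) = Δ·Π!·Σ² = 22/4845  (sign -1)
combine: 4πI² = 2925·1000/138567·22/4845 = 10000/104329
take √, sign -1: I = -0.08733585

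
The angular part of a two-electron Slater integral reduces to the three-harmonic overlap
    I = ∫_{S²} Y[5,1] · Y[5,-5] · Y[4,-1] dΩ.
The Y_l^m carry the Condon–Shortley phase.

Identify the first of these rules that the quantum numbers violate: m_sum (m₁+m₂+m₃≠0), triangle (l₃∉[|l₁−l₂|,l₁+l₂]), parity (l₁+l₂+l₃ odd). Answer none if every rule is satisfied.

m_sum

Σmᵢ = -5  ✗
l₃∈[|l₁−l₂|,l₁+l₂]=[0,10], have l₃=4
Σlᵢ = 14 ⇒ even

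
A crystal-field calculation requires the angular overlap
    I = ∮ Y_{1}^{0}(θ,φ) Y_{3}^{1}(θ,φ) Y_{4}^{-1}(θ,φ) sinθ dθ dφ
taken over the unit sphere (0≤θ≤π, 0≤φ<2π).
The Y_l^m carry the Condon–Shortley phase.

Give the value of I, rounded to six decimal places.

-0.238414

Rules hold: Σm=0, L=8 even, 2≤4≤4.
N = 3·7·9 = 189
Δ = 0!·2!·6!/9! = 1/252
Racah Σ t=0..0: t=0:+1/36 = 1/36
⇒ 3j(1 3 4; 0 0 0)² = 4/63, sgn +1
Racah Σ t=0..0: t=0:+1/48 = 1/48
⇒ 3j(1 3 4; 0 1 -1)² = 5/84, sgn -1
4πI² = N·(3j₀)²·(3jₘ)² = 5/7
I = -1·√(0.714286/4π) = -0.23841361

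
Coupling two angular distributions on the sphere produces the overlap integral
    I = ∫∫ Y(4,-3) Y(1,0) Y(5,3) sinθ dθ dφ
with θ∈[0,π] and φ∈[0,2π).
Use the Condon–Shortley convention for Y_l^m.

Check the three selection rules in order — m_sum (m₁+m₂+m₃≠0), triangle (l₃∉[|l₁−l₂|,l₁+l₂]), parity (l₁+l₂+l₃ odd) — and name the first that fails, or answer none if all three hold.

azimuthal sum: -3 + 0 + 3 = 0  ✓
3 ≤ 5 ≤ 5 (triangle on l)  ✓
L = 4 + 1 + 5 = 10 (even)  ✓

none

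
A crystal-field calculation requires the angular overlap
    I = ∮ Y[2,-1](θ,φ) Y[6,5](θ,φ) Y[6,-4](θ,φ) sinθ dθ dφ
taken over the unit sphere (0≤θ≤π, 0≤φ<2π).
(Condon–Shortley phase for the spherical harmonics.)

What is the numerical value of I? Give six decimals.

Checks pass: Σm=0; 14 even; l₃=6∈[4,8].
(2·2+1)(2·6+1)(2·6+1) = 845
Δ: 2! 2! 10! / 15! → 1/90090
sum: t=0:+1/69120 t=1:−1/14400 t=2:+1/69120 = -7/172800
3j²(2 6 6; 0 0 0) = Δ·Π!·Σ² = 14/715  (sign -1)
sum: t=1:−1/7257600 t=2:+1/725760 = 1/806400
3j²(2 6 6; -1 5 -4) = Δ·Π!·Σ² = 27/910  (sign +1)
combine: 4πI² = 845·14/715·27/910 = 27/55
take √, sign -1: I = -0.19764945

-0.197649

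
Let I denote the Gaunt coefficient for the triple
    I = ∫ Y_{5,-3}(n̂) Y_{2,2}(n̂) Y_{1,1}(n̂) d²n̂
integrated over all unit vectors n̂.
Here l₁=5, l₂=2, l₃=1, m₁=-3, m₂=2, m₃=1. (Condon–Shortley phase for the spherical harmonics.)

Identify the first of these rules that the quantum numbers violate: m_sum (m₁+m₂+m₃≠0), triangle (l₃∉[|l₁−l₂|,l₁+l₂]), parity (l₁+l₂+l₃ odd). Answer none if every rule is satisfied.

triangle

m₁+m₂+m₃ = -3 + 2 + 1 = 0  ✓
triangle: |5−2|=3 ≤ l₃=1 ≤ 5+2=7  ✗
parity: l₁+l₂+l₃ = 8 is even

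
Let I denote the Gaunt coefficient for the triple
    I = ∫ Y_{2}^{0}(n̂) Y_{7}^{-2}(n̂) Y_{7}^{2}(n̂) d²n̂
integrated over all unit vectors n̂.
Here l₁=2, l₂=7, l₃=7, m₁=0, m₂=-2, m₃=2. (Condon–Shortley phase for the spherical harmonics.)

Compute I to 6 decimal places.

0.125586

m-sum 0 ✓  L=16 even ✓  5≤7≤9 ✓
Π(2lᵢ+1) = 5×15×15 = 1125
triangle coeff Δ(2,7,7) = 1/185640
Σ_t [0,2]: t=0:+1/2419200 t=1:−1/518400 t=2:+1/2419200 = -1/907200
(3j)²=56/3315 [(2 7 7; 0 0 0)], sign=+1
Σ_t [0,2]: t=0:+1/2419200 t=1:−1/967680 t=2:+1/8709120 = -11/21772800
(3j)²=242/23205 [(2 7 7; 0 -2 2)], sign=+1
⇒ 4πI² = 9680/48841
I = (+1)√(9680/48841/(4π)) = 0.12558578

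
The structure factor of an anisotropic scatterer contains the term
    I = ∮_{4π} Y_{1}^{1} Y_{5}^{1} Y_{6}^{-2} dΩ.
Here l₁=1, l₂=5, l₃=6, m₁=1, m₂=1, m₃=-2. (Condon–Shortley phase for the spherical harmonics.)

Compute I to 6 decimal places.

0.216205

m-sum 0 ✓  L=12 even ✓  4≤6≤6 ✓
Π(2lᵢ+1) = 3×11×13 = 429
triangle coeff Δ(1,5,6) = 1/858
Σ_t [0,0]: t=0:+1/14400 = 1/14400
(3j)²=6/143 [(1 5 6; 0 0 0)], sign=+1
Σ_t [0,0]: t=0:+1/34560 = 1/34560
(3j)²=14/429 [(1 5 6; 1 1 -2)], sign=+1
⇒ 4πI² = 84/143
I = (+1)√(84/143/(4π)) = 0.21620548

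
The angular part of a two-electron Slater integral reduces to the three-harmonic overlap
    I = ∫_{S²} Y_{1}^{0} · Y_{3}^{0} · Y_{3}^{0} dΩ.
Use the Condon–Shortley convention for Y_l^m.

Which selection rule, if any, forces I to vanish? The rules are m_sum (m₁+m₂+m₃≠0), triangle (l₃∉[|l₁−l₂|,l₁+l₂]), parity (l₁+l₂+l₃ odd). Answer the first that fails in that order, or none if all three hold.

m₁+m₂+m₃ = 0 + 0 + 0 = 0  ✓
triangle: |1−3|=2 ≤ l₃=3 ≤ 1+3=4  ✓
parity: l₁+l₂+l₃ = 7 is odd  ✗

parity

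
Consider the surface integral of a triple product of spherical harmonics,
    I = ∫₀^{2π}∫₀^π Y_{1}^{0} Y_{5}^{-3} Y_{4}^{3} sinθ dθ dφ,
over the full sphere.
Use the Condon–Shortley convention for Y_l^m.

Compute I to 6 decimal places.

Rules hold: Σm=0, L=10 even, 4≤4≤6.
N = 3·11·9 = 297
Δ = 2!·0!·8!/11! = 1/495
Racah Σ t=1..1: t=1:−1/576 = -1/576
⇒ 3j(1 5 4; 0 0 0)² = 5/99, sgn -1
Racah Σ t=1..1: t=1:−1/5040 = -1/5040
⇒ 3j(1 5 4; 0 -3 3)² = 16/495, sgn +1
4πI² = N·(3j₀)²·(3jₘ)² = 16/33
I = -1·√(0.484848/4π) = -0.19642560

-0.196426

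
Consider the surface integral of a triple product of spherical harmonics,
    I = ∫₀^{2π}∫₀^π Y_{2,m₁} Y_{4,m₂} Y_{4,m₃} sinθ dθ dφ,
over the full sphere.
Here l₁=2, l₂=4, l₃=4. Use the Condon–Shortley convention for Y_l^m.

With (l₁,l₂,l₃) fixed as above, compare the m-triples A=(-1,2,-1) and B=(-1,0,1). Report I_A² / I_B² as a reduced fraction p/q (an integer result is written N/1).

Same 2,4,4: normalisation and zero-m 3j drop out of the ratio.
A: Δ: 2! 2! 6! / 11! → 1/13860; sum: t=1:−1/240 t=2:+1/96 = 1/160; 3j²(2 4 4; -1 2 -1) = Δ·Π!·Σ² = 27/1540  (sign -1)
B: Δ: 2! 2! 6! / 11! → 1/13860; sum: t=1:−1/72 t=2:+1/96 = -1/288; 3j²(2 4 4; -1 0 1) = Δ·Π!·Σ² = 1/462  (sign +1)
I_A²/I_B² = (27/1540)/(1/462) = 81/10

81/10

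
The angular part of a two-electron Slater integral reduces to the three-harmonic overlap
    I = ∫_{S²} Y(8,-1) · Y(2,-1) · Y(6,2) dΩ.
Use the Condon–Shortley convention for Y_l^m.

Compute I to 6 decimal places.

m-sum 0 ✓  L=16 even ✓  6≤6≤10 ✓
Π(2lᵢ+1) = 17×5×13 = 1105
triangle coeff Δ(8,2,6) = 1/30940
Σ_t [2,2]: t=2:+1/2073600 = 1/2073600
(3j)²=28/1105 [(8 2 6; 0 0 0)], sign=+1
Σ_t [1,1]: t=1:−1/5806080 = -1/5806080
(3j)²=9/884 [(8 2 6; -1 -1 2)], sign=-1
⇒ 4πI² = 63/221
I = (-1)√(63/221/(4π)) = -0.15061534

-0.150615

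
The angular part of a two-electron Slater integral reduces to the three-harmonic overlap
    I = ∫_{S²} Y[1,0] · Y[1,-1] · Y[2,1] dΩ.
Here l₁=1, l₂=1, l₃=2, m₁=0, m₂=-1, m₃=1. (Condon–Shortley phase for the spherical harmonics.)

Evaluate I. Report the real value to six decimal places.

Checks pass: Σm=0; 4 even; l₃=2∈[0,2].
(2·1+1)(2·1+1)(2·2+1) = 45
Δ: 0! 2! 2! / 5! → 1/30
sum: t=0:+1/1 = 1/1
3j²(1 1 2; 0 0 0) = Δ·Π!·Σ² = 2/15  (sign +1)
sum: t=0:+1/2 = 1/2
3j²(1 1 2; 0 -1 1) = Δ·Π!·Σ² = 1/10  (sign -1)
combine: 4πI² = 45·2/15·1/10 = 3/5
take √, sign -1: I = -0.21850969

-0.218510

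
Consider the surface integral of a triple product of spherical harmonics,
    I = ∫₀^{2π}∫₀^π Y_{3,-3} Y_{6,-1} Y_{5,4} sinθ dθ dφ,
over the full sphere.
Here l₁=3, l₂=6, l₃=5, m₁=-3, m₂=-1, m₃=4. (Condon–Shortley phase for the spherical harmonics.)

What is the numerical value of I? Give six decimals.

0.072068

m-sum 0 ✓  L=14 even ✓  3≤5≤9 ✓
Π(2lᵢ+1) = 7×13×11 = 1001
triangle coeff Δ(3,6,5) = 1/675675
Σ_t [1,3]: t=1:−1/8640 t=2:+1/2304 t=3:−1/8640 = 7/34560
(3j)²=7/429 [(3 6 5; 0 0 0)], sign=-1
Σ_t [4,4]: t=4:+1/241920 = 1/241920
(3j)²=4/1001 [(3 6 5; -3 -1 4)], sign=-1
⇒ 4πI² = 28/429
I = (+1)√(28/429/(4π)) = 0.07206849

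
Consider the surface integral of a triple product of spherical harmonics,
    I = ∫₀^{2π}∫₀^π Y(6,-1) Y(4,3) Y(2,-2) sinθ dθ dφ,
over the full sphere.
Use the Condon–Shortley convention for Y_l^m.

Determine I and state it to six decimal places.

-0.035563

m-sum 0 ✓  L=12 even ✓  2≤2≤10 ✓
Π(2lᵢ+1) = 13×9×5 = 585
triangle coeff Δ(6,4,2) = 1/6435
Σ_t [4,4]: t=4:+1/2304 = 1/2304
(3j)²=5/143 [(6 4 2; 0 0 0)], sign=+1
Σ_t [7,7]: t=7:−1/120960 = -1/120960
(3j)²=1/1287 [(6 4 2; -1 3 -2)], sign=-1
⇒ 4πI² = 25/1573
I = (-1)√(25/1573/(4π)) = -0.03556319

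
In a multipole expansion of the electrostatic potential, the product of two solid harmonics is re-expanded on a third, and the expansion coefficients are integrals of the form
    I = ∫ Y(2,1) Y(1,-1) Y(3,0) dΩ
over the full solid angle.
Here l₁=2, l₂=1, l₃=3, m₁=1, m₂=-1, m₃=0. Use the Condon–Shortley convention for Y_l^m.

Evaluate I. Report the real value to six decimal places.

Rules hold: Σm=0, L=6 even, 1≤3≤3.
N = 5·3·7 = 105
Δ = 0!·4!·2!/7! = 1/105
Racah Σ t=0..0: t=0:+1/4 = 1/4
⇒ 3j(2 1 3; 0 0 0)² = 3/35, sgn -1
Racah Σ t=0..0: t=0:+1/12 = 1/12
⇒ 3j(2 1 3; 1 -1 0)² = 1/35, sgn -1
4πI² = N·(3j₀)²·(3jₘ)² = 9/35
I = +1·√(0.257143/4π) = 0.14304817

0.143048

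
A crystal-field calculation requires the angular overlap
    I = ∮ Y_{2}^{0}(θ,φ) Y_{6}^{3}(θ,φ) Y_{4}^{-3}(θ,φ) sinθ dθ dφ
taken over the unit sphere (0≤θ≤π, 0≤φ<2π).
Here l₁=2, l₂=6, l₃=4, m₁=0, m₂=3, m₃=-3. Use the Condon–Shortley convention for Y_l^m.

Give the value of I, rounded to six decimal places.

-0.165283

Checks pass: Σm=0; 12 even; l₃=4∈[4,8].
(2·2+1)(2·6+1)(2·4+1) = 585
Δ: 4! 0! 8! / 13! → 1/6435
sum: t=2:+1/2304 = 1/2304
3j²(2 6 4; 0 0 0) = Δ·Π!·Σ² = 5/143  (sign +1)
sum: t=2:+1/20160 = 1/20160
3j²(2 6 4; 0 3 -3) = Δ·Π!·Σ² = 12/715  (sign -1)
combine: 4πI² = 585·5/143·12/715 = 540/1573
take √, sign -1: I = -0.16528277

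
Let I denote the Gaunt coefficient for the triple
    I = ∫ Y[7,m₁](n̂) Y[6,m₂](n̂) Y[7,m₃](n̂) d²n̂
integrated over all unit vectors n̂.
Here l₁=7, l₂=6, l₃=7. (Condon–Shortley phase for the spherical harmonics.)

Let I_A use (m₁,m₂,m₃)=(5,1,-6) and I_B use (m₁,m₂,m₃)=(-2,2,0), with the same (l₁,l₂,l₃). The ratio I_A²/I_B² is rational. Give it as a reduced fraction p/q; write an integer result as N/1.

Shared (l₁,l₂,l₃)=(7,6,7): N and (l;000)² cancel in I_A²/I_B².
A: Δ = 6!·8!·6!/21! = 1/2444321880; Racah Σ t=1..2: t=1:−1/435456000 t=2:+1/232243200 = 1/497664000; ⇒ 3j(7 6 7; 5 1 -6)² = 77/12920, sgn -1
B: Δ = 6!·8!·6!/21! = 1/2444321880; Racah Σ t=2..6: t=2:+1/174182400 t=3:−1/6220800 t=4:+1/1658880 t=5:−1/2488320 t=6:+1/24883200 = 1/11612160; ⇒ 3j(7 6 7; -2 2 0)² = 150/46189, sgn -1
I_A²/I_B² = (77/12920)/(150/46189) = 11011/6000

11011/6000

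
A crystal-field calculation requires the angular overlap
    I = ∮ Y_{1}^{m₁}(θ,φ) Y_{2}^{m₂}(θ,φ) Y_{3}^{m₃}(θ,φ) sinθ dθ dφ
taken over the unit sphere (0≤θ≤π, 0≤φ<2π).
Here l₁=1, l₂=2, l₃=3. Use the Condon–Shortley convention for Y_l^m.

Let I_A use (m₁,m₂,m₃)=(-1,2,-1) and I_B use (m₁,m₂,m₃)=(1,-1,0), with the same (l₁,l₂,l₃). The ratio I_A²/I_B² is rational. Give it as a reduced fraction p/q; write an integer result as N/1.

1/3

Shared (l₁,l₂,l₃)=(1,2,3): N and (l;000)² cancel in I_A²/I_B².
A: Δ = 0!·2!·4!/7! = 1/105; Racah Σ t=0..0: t=0:+1/48 = 1/48; ⇒ 3j(1 2 3; -1 2 -1)² = 1/105, sgn +1
B: Δ = 0!·2!·4!/7! = 1/105; Racah Σ t=0..0: t=0:+1/12 = 1/12; ⇒ 3j(1 2 3; 1 -1 0)² = 1/35, sgn -1
I_A²/I_B² = (1/105)/(1/35) = 1/3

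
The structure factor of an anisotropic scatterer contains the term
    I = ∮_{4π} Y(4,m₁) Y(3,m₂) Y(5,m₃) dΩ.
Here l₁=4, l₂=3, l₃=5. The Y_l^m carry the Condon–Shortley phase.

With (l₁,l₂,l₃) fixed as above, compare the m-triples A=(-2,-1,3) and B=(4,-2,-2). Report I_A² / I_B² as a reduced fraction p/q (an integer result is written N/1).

Same 4,3,5: normalisation and zero-m 3j drop out of the ratio.
A: Δ: 2! 6! 4! / 13! → 1/180180; sum: t=0:+1/5760 t=1:−1/720 t=2:+1/2304 = -1/1280; 3j²(4 3 5; -2 -1 3) = Δ·Π!·Σ² = 27/1430  (sign -1)
B: Δ: 2! 6! 4! / 13! → 1/180180; sum: t=0:+1/8640 = 1/8640; 3j²(4 3 5; 4 -2 -2) = Δ·Π!·Σ² = 14/1287  (sign -1)
I_A²/I_B² = (27/1430)/(14/1287) = 243/140

243/140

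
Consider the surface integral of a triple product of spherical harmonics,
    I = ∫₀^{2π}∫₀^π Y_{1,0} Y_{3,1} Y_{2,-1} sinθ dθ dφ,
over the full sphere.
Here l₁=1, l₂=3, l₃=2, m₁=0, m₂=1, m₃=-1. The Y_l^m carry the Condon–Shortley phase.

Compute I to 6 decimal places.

-0.233597

Checks pass: Σm=0; 6 even; l₃=2∈[2,4].
(2·1+1)(2·3+1)(2·2+1) = 105
Δ: 2! 0! 4! / 7! → 1/105
sum: t=1:−1/4 = -1/4
3j²(1 3 2; 0 0 0) = Δ·Π!·Σ² = 3/35  (sign -1)
sum: t=1:−1/6 = -1/6
3j²(1 3 2; 0 1 -1) = Δ·Π!·Σ² = 8/105  (sign +1)
combine: 4πI² = 105·3/35·8/105 = 24/35
take √, sign -1: I = -0.23359668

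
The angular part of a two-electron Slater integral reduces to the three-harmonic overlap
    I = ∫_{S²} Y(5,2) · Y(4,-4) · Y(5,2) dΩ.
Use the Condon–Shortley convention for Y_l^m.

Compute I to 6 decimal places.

0.181552

Checks pass: Σm=0; 14 even; l₃=5∈[1,9].
(2·5+1)(2·4+1)(2·5+1) = 1089
Δ: 4! 6! 4! / 15! → 1/3153150
sum: t=0:+1/69120 t=1:−1/1728 t=2:+1/576 t=3:−1/1728 t=4:+1/69120 = 7/11520
3j²(5 4 5; 0 0 0) = Δ·Π!·Σ² = 2/143  (sign -1)
sum: t=0:+1/20736 = 1/20736
3j²(5 4 5; 2 -4 2) = Δ·Π!·Σ² = 35/1287  (sign -1)
combine: 4πI² = 1089·2/143·35/1287 = 70/169
take √, sign +1: I = 0.18155187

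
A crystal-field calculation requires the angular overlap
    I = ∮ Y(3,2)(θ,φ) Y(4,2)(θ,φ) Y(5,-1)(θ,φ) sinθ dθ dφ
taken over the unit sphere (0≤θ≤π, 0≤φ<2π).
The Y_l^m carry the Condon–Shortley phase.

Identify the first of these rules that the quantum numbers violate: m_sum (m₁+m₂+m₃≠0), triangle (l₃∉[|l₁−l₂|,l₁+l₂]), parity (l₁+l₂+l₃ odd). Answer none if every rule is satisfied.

m_sum

Σmᵢ = 3  ✗
l₃∈[|l₁−l₂|,l₁+l₂]=[1,7], have l₃=5
Σlᵢ = 12 ⇒ even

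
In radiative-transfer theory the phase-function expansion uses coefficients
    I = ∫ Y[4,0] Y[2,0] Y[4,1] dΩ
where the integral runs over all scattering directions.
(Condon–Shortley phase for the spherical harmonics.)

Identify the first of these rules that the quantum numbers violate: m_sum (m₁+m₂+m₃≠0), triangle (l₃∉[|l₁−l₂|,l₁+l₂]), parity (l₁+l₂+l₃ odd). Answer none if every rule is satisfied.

azimuthal sum: 0 + 0 + 1 = 1  ✗
2 ≤ 4 ≤ 6 (triangle on l)
L = 4 + 2 + 4 = 10 (even)

m_sum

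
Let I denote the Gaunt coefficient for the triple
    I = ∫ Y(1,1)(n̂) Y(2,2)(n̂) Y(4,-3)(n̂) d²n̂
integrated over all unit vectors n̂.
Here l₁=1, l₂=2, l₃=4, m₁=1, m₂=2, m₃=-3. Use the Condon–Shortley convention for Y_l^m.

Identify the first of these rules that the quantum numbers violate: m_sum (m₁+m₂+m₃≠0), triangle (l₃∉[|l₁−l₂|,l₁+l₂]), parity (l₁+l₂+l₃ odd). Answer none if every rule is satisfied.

triangle

Σmᵢ = 0  ✓
l₃∈[|l₁−l₂|,l₁+l₂]=[1,3], have l₃=4  ✗
Σlᵢ = 7 ⇒ odd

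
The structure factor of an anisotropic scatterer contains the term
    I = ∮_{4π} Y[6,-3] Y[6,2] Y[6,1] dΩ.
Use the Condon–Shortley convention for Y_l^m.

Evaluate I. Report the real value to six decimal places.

-0.055657

m-sum 0 ✓  L=18 even ✓  0≤6≤12 ✓
Π(2lᵢ+1) = 13×13×13 = 2197
triangle coeff Δ(6,6,6) = 1/325909584
Σ_t [0,6]: t=0:+1/373248000 t=1:−1/1728000 t=2:+1/110592 t=3:−1/46656 t=4:+1/110592 t=5:−1/1728000 t=6:+1/373248000 = -7/1555200
(3j)²=400/46189 [(6 6 6; 0 0 0)], sign=-1
Σ_t [3,6]: t=3:−1/3110400 t=4:+1/276480 t=5:−1/207360 t=6:+1/1244160 = -1/1382400
(3j)²=189/92378 [(6 6 6; -3 2 1)], sign=+1
⇒ 4πI² = 491400/12623809
I = (-1)√(491400/12623809/(4π)) = -0.05565670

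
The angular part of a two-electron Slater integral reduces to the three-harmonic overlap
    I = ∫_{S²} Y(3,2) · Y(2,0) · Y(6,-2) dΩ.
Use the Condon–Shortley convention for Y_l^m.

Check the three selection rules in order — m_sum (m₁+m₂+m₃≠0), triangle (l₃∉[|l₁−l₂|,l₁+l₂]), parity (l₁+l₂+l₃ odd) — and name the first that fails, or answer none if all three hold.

azimuthal sum: 2 + 0 − 2 = 0  ✓
1 ≤ 6 ≤ 5 (triangle on l)  ✗
L = 3 + 2 + 6 = 11 (odd)

triangle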